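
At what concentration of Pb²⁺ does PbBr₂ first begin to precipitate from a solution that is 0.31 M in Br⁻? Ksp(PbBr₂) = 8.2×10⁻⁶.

Precipitation of each salt begins when its ion product equals Ksp.
PbBr₂(s) ⇌ Pb²⁺(aq) + 2 Br⁻(aq)
Ksp = [Pb²⁺][Br⁻]^2 = [Pb²⁺](0.31)^2
[Pb²⁺] = 8.2×10⁻⁶ / (0.31)^2 = 8.5×10⁻⁵
[Pb²⁺] = 8.5×10⁻⁵ M

8.5×10⁻⁵ M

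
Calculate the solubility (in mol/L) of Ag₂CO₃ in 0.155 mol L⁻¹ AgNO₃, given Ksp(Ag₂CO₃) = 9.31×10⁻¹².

3.88×10⁻¹⁰ M

Ag₂CO₃(s) ⇌ 2 Ag⁺(aq) + CO₃²⁻(aq)
Let s be the solubility of Ag₂CO₃ here. The common ion gives [Ag⁺] ≈ 0.155 mol L⁻¹, and [CO₃²⁻] = s.
Ksp = [Ag⁺]^2[CO₃²⁻] = (0.155)^2s
s = 9.31×10⁻¹² / (0.155)^2 = 3.88×10⁻¹⁰
s = 3.88×10⁻¹⁰ mol L⁻¹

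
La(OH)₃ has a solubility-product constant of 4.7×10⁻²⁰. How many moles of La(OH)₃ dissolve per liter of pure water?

6.5×10⁻⁶ M

La(OH)₃(s) ⇌ La³⁺(aq) + 3 OH⁻(aq)
For each mole of La(OH)₃ that dissolves per liter, [La³⁺] = s and [OH⁻] = 3s; let s denote this solubility.
Ksp = [La³⁺][OH⁻]^3 = s · (3s)^3 = 27s^4
27s^4 = 4.7×10⁻²⁰  ⇒  s^4 = 1.7×10⁻²¹
s = (1.7×10⁻²¹)^(1/4) = 6.5×10⁻⁶ M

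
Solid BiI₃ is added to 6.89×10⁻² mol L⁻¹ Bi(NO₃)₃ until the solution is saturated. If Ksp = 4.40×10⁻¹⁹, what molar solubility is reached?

BiI₃(s) ⇌ Bi³⁺(aq) + 3 I⁻(aq)
The solution already contains Bi³⁺ at 6.89×10⁻² mol L⁻¹. Let s be the molar solubility of BiI₃.
[Bi³⁺] ≈ 6.89×10⁻² mol L⁻¹ (common ion dominates); [I⁻] = 3s.
Ksp = [Bi³⁺][I⁻]^3 = (6.89×10⁻²)(3s)^3
(3s)^3 = 4.40×10⁻¹⁹ / (6.89×10⁻²) = 6.39×10⁻¹⁸
s = 6.18×10⁻⁷ mol L⁻¹

6.18×10⁻⁷ M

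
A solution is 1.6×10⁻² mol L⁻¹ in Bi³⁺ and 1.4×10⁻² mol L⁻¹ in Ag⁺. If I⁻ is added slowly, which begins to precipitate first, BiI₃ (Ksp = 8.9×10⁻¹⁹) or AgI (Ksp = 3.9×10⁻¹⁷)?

AgI

Each salt precipitates once Q = Ksp for that salt.
For BiI₃: [I⁻] = (Ksp/[Bi³⁺])^(1/3) = 3.8×10⁻⁶ mol L⁻¹
For AgI: [I⁻] = (Ksp/[Ag⁺]) = 2.8×10⁻¹⁵ mol L⁻¹
The smaller threshold [I⁻] is reached first, so AgI precipitates first.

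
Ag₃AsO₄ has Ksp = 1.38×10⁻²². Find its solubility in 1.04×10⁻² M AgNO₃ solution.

Ag₃AsO₄(s) ⇌ 3 Ag⁺(aq) + AsO₄³⁻(aq)
Ag⁺ is already present at 1.04×10⁻² M. If s mol/L of Ag₃AsO₄ dissolves, [AsO₄³⁻] = s while [Ag⁺] ≈ 1.04×10⁻² M.
Ksp = [Ag⁺]^3[AsO₄³⁻] = (1.04×10⁻²)^3s
s = 1.38×10⁻²² / (1.04×10⁻²)^3 = 1.23×10⁻¹⁶
s = 1.23×10⁻¹⁶ M

1.23×10⁻¹⁶ M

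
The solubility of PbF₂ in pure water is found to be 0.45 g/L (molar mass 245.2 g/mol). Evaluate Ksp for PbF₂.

Ksp = 2.5×10⁻⁸

Convert to molarity: s = 0.45 / 245.2 = 1.835×10⁻³ mol/L
PbF₂(s) ⇌ Pb²⁺(aq) + 2 F⁻(aq)
Call the molar solubility s, so that [Pb²⁺] = s and [F⁻] = 2s.
Ksp = [Pb²⁺][F⁻]^2 = s · (2s)^2 = 4s^3
Ksp = 4 × (1.835×10⁻³)^3 = 2.5×10⁻⁸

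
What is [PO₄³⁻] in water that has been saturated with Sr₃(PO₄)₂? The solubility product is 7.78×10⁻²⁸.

Sr₃(PO₄)₂(s) ⇌ 3 Sr²⁺(aq) + 2 PO₄³⁻(aq)
With molar solubility s: [Sr²⁺] = 3s, [PO₄³⁻] = 2s.
Ksp = [Sr²⁺]^3[PO₄³⁻]^2 = (3s)^3 · (2s)^2 = 108s^5 = 7.78×10⁻²⁸
s = 1.48×10⁻⁶ mol/L
[PO₄³⁻] = 2s = 2.97×10⁻⁶ mol/L

2.97×10⁻⁶ M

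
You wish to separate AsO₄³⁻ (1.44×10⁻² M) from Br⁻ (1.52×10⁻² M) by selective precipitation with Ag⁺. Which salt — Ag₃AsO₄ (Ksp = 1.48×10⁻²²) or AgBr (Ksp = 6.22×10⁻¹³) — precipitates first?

A salt starts to precipitate once the ion product Q reaches its Ksp.
For Ag₃AsO₄: [Ag⁺] = (Ksp/[AsO₄³⁻])^(1/3) = 2.17×10⁻⁷ M
For AgBr: [Ag⁺] = (Ksp/[Br⁻]) = 4.09×10⁻¹¹ M
Since AgBr needs less Ag⁺ to reach saturation, it precipitates first.

AgBr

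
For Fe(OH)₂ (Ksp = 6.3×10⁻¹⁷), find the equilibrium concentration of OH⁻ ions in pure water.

Fe(OH)₂(s) ⇌ Fe²⁺(aq) + 2 OH⁻(aq)
With molar solubility s: [Fe²⁺] = s, [OH⁻] = 2s.
Ksp = [Fe²⁺][OH⁻]^2 = s · (2s)^2 = 4s^3 = 6.3×10⁻¹⁷
s = 2.5×10⁻⁶ mol L⁻¹
[OH⁻] = 2s = 5.0×10⁻⁶ mol L⁻¹

5.0×10⁻⁶ M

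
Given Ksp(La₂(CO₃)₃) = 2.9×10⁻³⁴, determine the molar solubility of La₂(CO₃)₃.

La₂(CO₃)₃(s) ⇌ 2 La³⁺(aq) + 3 CO₃²⁻(aq)
Call the molar solubility s, so that [La³⁺] = 2s and [CO₃²⁻] = 3s.
Ksp = [La³⁺]^2[CO₃²⁻]^3 = (2s)^2 · (3s)^3 = 108s^5
108s^5 = 2.9×10⁻³⁴  ⇒  s^5 = 2.7×10⁻³⁶
s = (2.7×10⁻³⁶)^(1/5) = 7.7×10⁻⁸ M

7.7×10⁻⁸ M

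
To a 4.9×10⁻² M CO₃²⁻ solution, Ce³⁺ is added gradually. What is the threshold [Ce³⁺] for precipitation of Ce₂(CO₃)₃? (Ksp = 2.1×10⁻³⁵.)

A salt starts to precipitate once the ion product Q reaches its Ksp.
Ce₂(CO₃)₃(s) ⇌ 2 Ce³⁺(aq) + 3 CO₃²⁻(aq)
Ksp = [Ce³⁺]^2[CO₃²⁻]^3 = [Ce³⁺]^2(4.9×10⁻²)^3
[Ce³⁺]^2 = 2.1×10⁻³⁵ / (4.9×10⁻²)^3 = 1.8×10⁻³¹
[Ce³⁺] = 4.2×10⁻¹⁶ M

4.2×10⁻¹⁶ M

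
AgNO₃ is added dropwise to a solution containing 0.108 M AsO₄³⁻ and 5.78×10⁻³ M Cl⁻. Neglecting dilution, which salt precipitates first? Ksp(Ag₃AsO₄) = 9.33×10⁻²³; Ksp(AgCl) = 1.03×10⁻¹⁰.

AgCl

Precipitation of each salt begins when its ion product equals Ksp.
For Ag₃AsO₄: [Ag⁺] = (Ksp/[AsO₄³⁻])^(1/3) = 9.52×10⁻⁸ M
For AgCl: [Ag⁺] = (Ksp/[Cl⁻]) = 1.78×10⁻⁸ M
AgCl requires the lower [Ag⁺], so it precipitates first.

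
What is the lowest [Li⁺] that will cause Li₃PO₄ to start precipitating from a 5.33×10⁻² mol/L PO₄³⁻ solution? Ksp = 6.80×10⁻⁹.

5.03×10⁻³ M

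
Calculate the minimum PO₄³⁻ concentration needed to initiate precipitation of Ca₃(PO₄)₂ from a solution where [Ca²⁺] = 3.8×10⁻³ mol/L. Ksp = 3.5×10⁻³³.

2.5×10⁻¹³ M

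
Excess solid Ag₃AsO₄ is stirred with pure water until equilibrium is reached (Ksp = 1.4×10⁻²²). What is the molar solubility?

Ag₃AsO₄(s) ⇌ 3 Ag⁺(aq) + AsO₄³⁻(aq)
Let s be the molar solubility. Then [Ag⁺] = 3s and [AsO₄³⁻] = s.
Ksp = [Ag⁺]^3[AsO₄³⁻] = (3s)^3 · s = 27s^4
27s^4 = 1.4×10⁻²²  ⇒  s^4 = 5.2×10⁻²⁴
s = (5.2×10⁻²⁴)^(1/4) = 1.5×10⁻⁶ mol/L

1.5×10⁻⁶ M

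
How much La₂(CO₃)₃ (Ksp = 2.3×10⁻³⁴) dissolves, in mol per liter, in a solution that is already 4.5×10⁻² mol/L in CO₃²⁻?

7.9×10⁻¹⁶ M

La₂(CO₃)₃(s) ⇌ 2 La³⁺(aq) + 3 CO₃²⁻(aq)
CO₃²⁻ is already present at 4.5×10⁻² mol/L. If s mol/L of La₂(CO₃)₃ dissolves, [La³⁺] = 2s while [CO₃²⁻] ≈ 4.5×10⁻² mol/L.
Ksp = [La³⁺]^2[CO₃²⁻]^3 = (2s)^2(4.5×10⁻²)^3
(2s)^2 = 2.3×10⁻³⁴ / (4.5×10⁻²)^3 = 2.5×10⁻³⁰
s = 7.9×10⁻¹⁶ mol/L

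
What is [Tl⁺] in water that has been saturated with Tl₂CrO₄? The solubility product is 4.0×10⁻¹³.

9.3×10⁻⁵ M

Tl₂CrO₄(s) ⇌ 2 Tl⁺(aq) + CrO₄²⁻(aq)
If s mol/L of Tl₂CrO₄ dissolves, [Tl⁺] = 2s and [CrO₄²⁻] = s.
Ksp = [Tl⁺]^2[CrO₄²⁻] = (2s)^2 · s = 4s^3 = 4.0×10⁻¹³
s = 4.6×10⁻⁵ mol/L
[Tl⁺] = 2s = 9.3×10⁻⁵ mol/L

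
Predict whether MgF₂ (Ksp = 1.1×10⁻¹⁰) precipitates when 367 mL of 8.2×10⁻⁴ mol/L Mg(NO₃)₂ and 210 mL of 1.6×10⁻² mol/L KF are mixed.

The combined volume is 577 mL.
[Mg²⁺] = (8.2×10⁻⁴)(367)/577 = 5.2×10⁻⁴ mol/L
[F⁻] = (1.6×10⁻²)(210)/577 = 5.8×10⁻³ mol/L
Q = [Mg²⁺][F⁻]^2 = 1.8×10⁻⁸
Q = 1.8×10⁻⁸ > Ksp = 1.1×10⁻¹⁰, so the solution is supersaturated and MgF₂ precipitates.

Yes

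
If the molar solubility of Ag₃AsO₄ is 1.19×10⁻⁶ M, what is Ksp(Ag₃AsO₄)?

Ksp = 5.41×10⁻²³

Ag₃AsO₄(s) ⇌ 3 Ag⁺(aq) + AsO₄³⁻(aq)
With molar solubility s: [Ag⁺] = 3s, [AsO₄³⁻] = s.
Ksp = [Ag⁺]^3[AsO₄³⁻] = (3s)^3 · s = 27s^4
Ksp = 27 × (1.19×10⁻⁶)^4 = 5.41×10⁻²³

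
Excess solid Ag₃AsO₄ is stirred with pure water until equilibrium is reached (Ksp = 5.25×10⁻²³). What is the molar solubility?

1.18×10⁻⁶ M

Ag₃AsO₄(s) ⇌ 3 Ag⁺(aq) + AsO₄³⁻(aq)
Let s be the molar solubility. Then [Ag⁺] = 3s and [AsO₄³⁻] = s.
Ksp = [Ag⁺]^3[AsO₄³⁻] = (3s)^3 · s = 27s^4
27s^4 = 5.25×10⁻²³  ⇒  s^4 = 1.94×10⁻²⁴
s = (1.94×10⁻²⁴)^(1/4) = 1.18×10⁻⁶ M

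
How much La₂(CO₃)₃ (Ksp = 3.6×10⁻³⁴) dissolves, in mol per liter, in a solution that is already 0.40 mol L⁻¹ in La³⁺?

4.4×10⁻¹² M

La₂(CO₃)₃(s) ⇌ 2 La³⁺(aq) + 3 CO₃²⁻(aq)
La³⁺ is already present at 0.40 mol L⁻¹. If s mol/L of La₂(CO₃)₃ dissolves, [CO₃²⁻] = 3s while [La³⁺] ≈ 0.40 mol L⁻¹.
Ksp = [La³⁺]^2[CO₃²⁻]^3 = (0.40)^2(3s)^3
(3s)^3 = 3.6×10⁻³⁴ / (0.40)^2 = 2.3×10⁻³³
s = 4.4×10⁻¹² mol L⁻¹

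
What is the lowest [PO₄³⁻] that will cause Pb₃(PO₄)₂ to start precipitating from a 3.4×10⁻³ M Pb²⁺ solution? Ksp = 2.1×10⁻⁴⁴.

Precipitation begins when Q = Ksp.
Pb₃(PO₄)₂(s) ⇌ 3 Pb²⁺(aq) + 2 PO₄³⁻(aq)
Ksp = [Pb²⁺]^3[PO₄³⁻]^2 = [PO₄³⁻]^2(3.4×10⁻³)^3
[PO₄³⁻]^2 = 2.1×10⁻⁴⁴ / (3.4×10⁻³)^3 = 5.3×10⁻³⁷
[PO₄³⁻] = 7.3×10⁻¹⁹ M

7.3×10⁻¹⁹ M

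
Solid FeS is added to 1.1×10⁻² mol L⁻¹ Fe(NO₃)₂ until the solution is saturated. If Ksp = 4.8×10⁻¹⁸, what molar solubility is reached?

FeS(s) ⇌ Fe²⁺(aq) + S²⁻(aq)
The solution already contains Fe²⁺ at 1.1×10⁻² mol L⁻¹. Let s be the molar solubility of FeS.
[Fe²⁺] ≈ 1.1×10⁻² mol L⁻¹ (common ion dominates); [S²⁻] = s.
Ksp = [Fe²⁺][S²⁻] = (1.1×10⁻²)s
s = 4.8×10⁻¹⁸ / (1.1×10⁻²) = 4.4×10⁻¹⁶
s = 4.4×10⁻¹⁶ mol L⁻¹

4.4×10⁻¹⁶ M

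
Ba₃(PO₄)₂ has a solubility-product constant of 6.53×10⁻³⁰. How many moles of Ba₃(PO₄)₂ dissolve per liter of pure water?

Ba₃(PO₄)₂(s) ⇌ 3 Ba²⁺(aq) + 2 PO₄³⁻(aq)
If s mol/L of Ba₃(PO₄)₂ dissolves, [Ba²⁺] = 3s and [PO₄³⁻] = 2s.
Ksp = [Ba²⁺]^3[PO₄³⁻]^2 = (3s)^3 · (2s)^2 = 108s^5
108s^5 = 6.53×10⁻³⁰  ⇒  s^5 = 6.05×10⁻³²
s = 5.71×10⁻⁷ mol/L

5.71×10⁻⁷ M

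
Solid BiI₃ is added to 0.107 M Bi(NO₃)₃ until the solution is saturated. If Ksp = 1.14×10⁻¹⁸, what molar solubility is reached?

7.33×10⁻⁷ M

BiI₃(s) ⇌ Bi³⁺(aq) + 3 I⁻(aq)
Bi³⁺ is already present at 0.107 M. If s mol/L of BiI₃ dissolves, [I⁻] = 3s while [Bi³⁺] ≈ 0.107 M.
Ksp = [Bi³⁺][I⁻]^3 = (0.107)(3s)^3
(3s)^3 = 1.14×10⁻¹⁸ / (0.107) = 1.07×10⁻¹⁷
s = 7.33×10⁻⁷ M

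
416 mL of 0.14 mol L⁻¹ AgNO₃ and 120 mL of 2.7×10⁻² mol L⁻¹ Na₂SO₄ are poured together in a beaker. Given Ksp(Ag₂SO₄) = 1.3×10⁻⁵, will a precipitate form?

Yes

The combined volume is 536 mL.
[Ag⁺] = (0.14)(416)/536 = 0.11 mol L⁻¹
[SO₄²⁻] = (2.7×10⁻²)(120)/536 = 6.0×10⁻³ mol L⁻¹
Q = [Ag⁺]^2[SO₄²⁻] = 7.1×10⁻⁵
Q = 7.1×10⁻⁵ > Ksp = 1.3×10⁻⁵, so the solution is supersaturated and Ag₂SO₄ precipitates.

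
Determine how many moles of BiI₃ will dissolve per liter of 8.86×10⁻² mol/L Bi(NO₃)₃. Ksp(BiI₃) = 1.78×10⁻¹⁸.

BiI₃(s) ⇌ Bi³⁺(aq) + 3 I⁻(aq)
The solution already contains Bi³⁺ at 8.86×10⁻² mol/L. Let s be the molar solubility of BiI₃.
[Bi³⁺] ≈ 8.86×10⁻² mol/L (common ion dominates); [I⁻] = 3s.
Ksp = [Bi³⁺][I⁻]^3 = (8.86×10⁻²)(3s)^3
(3s)^3 = 1.78×10⁻¹⁸ / (8.86×10⁻²) = 2.01×10⁻¹⁷
s = 9.06×10⁻⁷ mol/L

9.06×10⁻⁷ M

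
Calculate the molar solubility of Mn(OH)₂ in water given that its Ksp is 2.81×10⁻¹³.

4.13×10⁻⁵ M

Mn(OH)₂(s) ⇌ Mn²⁺(aq) + 2 OH⁻(aq)
If s mol/L of Mn(OH)₂ dissolves, [Mn²⁺] = s and [OH⁻] = 2s.
Ksp = [Mn²⁺][OH⁻]^2 = s · (2s)^2 = 4s^3
4s^3 = 2.81×10⁻¹³  ⇒  s^3 = 7.03×10⁻¹⁴
Taking the 3rd root, s = 4.13×10⁻⁵ M.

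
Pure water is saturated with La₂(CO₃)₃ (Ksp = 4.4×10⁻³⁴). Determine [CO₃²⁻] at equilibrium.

La₂(CO₃)₃(s) ⇌ 2 La³⁺(aq) + 3 CO₃²⁻(aq)
If s mol/L of La₂(CO₃)₃ dissolves, [La³⁺] = 2s and [CO₃²⁻] = 3s.
Ksp = [La³⁺]^2[CO₃²⁻]^3 = (2s)^2 · (3s)^3 = 108s^5 = 4.4×10⁻³⁴
s = 8.4×10⁻⁸ mol/L
[CO₃²⁻] = 3s = 2.5×10⁻⁷ mol/L

2.5×10⁻⁷ M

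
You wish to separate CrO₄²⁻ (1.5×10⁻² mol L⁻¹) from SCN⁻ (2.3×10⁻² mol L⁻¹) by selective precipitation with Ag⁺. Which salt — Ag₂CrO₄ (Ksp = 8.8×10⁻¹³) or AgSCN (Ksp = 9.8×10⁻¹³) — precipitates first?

AgSCN

The threshold for precipitation is Q = Ksp.
For Ag₂CrO₄: [Ag⁺] = (Ksp/[CrO₄²⁻])^(1/2) = 7.7×10⁻⁶ mol L⁻¹
For AgSCN: [Ag⁺] = (Ksp/[SCN⁻]) = 4.3×10⁻¹¹ mol L⁻¹
Since AgSCN needs less Ag⁺ to reach saturation, it precipitates first.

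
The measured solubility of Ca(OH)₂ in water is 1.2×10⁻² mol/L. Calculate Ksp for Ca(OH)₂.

Ksp = 6.9×10⁻⁶

Ca(OH)₂(s) ⇌ Ca²⁺(aq) + 2 OH⁻(aq)
For each mole of Ca(OH)₂ that dissolves per liter, [Ca²⁺] = s and [OH⁻] = 2s; let s denote this solubility.
Ksp = [Ca²⁺][OH⁻]^2 = s · (2s)^2 = 4s^3
Ksp = 4 × (1.2×10⁻²)^3 = 6.9×10⁻⁶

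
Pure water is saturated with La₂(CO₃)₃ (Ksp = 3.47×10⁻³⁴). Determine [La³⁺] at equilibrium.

1.59×10⁻⁷ M

La₂(CO₃)₃(s) ⇌ 2 La³⁺(aq) + 3 CO₃²⁻(aq)
If s mol/L of La₂(CO₃)₃ dissolves, [La³⁺] = 2s and [CO₃²⁻] = 3s.
Ksp = [La³⁺]^2[CO₃²⁻]^3 = (2s)^2 · (3s)^3 = 108s^5 = 3.47×10⁻³⁴
s = 7.97×10⁻⁸ mol L⁻¹
[La³⁺] = 2s = 1.59×10⁻⁷ mol L⁻¹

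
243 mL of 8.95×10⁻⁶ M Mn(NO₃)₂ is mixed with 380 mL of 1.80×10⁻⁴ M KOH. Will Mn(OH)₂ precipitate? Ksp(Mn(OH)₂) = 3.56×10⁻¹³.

No

The combined volume is 623 mL.
[Mn²⁺] = (8.95×10⁻⁶)(243)/623 = 3.49×10⁻⁶ M
[OH⁻] = (1.80×10⁻⁴)(380)/623 = 1.10×10⁻⁴ M
Q = [Mn²⁺][OH⁻]^2 = 4.21×10⁻¹⁴
Since Q (4.21×10⁻¹⁴) is less than Ksp (3.56×10⁻¹³), no Mn(OH)₂ precipitates.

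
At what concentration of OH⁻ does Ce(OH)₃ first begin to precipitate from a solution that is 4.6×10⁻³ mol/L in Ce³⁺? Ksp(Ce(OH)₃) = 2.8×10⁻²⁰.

1.8×10⁻⁶ M

A salt starts to precipitate once the ion product Q reaches its Ksp.
Ce(OH)₃(s) ⇌ Ce³⁺(aq) + 3 OH⁻(aq)
Ksp = [Ce³⁺][OH⁻]^3 = [OH⁻]^3(4.6×10⁻³)
[OH⁻]^3 = 2.8×10⁻²⁰ / (4.6×10⁻³) = 6.1×10⁻¹⁸
[OH⁻] = 1.8×10⁻⁶ mol/L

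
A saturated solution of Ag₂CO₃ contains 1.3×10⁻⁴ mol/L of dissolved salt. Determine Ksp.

Ag₂CO₃(s) ⇌ 2 Ag⁺(aq) + CO₃²⁻(aq)
With molar solubility s: [Ag⁺] = 2s, [CO₃²⁻] = s.
Ksp = [Ag⁺]^2[CO₃²⁻] = (2s)^2 · s = 4s^3
Ksp = 4 × (1.3×10⁻⁴)^3 = 8.8×10⁻¹²

Ksp = 8.8×10⁻¹²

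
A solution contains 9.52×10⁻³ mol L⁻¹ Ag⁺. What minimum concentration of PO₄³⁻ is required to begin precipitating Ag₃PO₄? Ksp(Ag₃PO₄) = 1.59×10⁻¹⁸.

Precipitation begins when Q = Ksp.
Ag₃PO₄(s) ⇌ 3 Ag⁺(aq) + PO₄³⁻(aq)
Ksp = [Ag⁺]^3[PO₄³⁻] = [PO₄³⁻](9.52×10⁻³)^3
[PO₄³⁻] = 1.59×10⁻¹⁸ / (9.52×10⁻³)^3 = 1.84×10⁻¹²
[PO₄³⁻] = 1.84×10⁻¹² mol L⁻¹

1.84×10⁻¹² M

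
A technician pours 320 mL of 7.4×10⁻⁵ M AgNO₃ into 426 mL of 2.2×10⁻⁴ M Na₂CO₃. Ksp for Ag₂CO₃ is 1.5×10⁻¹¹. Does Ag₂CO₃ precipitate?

No

The combined volume is 746 mL.
[Ag⁺] = (7.4×10⁻⁵)(320)/746 = 3.2×10⁻⁵ M
[CO₃²⁻] = (2.2×10⁻⁴)(426)/746 = 1.3×10⁻⁴ M
Q = [Ag⁺]^2[CO₃²⁻] = 1.3×10⁻¹³
Since Q (1.3×10⁻¹³) is less than Ksp (1.5×10⁻¹¹), no Ag₂CO₃ precipitates.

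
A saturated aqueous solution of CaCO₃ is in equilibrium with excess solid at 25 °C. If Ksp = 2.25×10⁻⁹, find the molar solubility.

CaCO₃(s) ⇌ Ca²⁺(aq) + CO₃²⁻(aq)
If s mol/L of CaCO₃ dissolves, [Ca²⁺] = s and [CO₃²⁻] = s.
Ksp = [Ca²⁺][CO₃²⁻] = s · s = s^2
s^2 = 2.25×10⁻⁹
s = 4.74×10⁻⁵ M

4.74×10⁻⁵ M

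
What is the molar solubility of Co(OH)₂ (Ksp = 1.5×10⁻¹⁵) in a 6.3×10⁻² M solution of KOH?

3.8×10⁻¹³ M

Co(OH)₂(s) ⇌ Co²⁺(aq) + 2 OH⁻(aq)
With OH⁻ already at 6.3×10⁻² M and s small, take [OH⁻] ≈ 6.3×10⁻² M and [Co²⁺] = s.
Ksp = [Co²⁺][OH⁻]^2 = s(6.3×10⁻²)^2
s = 1.5×10⁻¹⁵ / (6.3×10⁻²)^2 = 3.8×10⁻¹³
s = 3.8×10⁻¹³ M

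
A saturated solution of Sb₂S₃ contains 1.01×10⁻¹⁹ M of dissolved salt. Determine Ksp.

Ksp = 1.14×10⁻⁹³

Sb₂S₃(s) ⇌ 2 Sb³⁺(aq) + 3 S²⁻(aq)
If s mol/L of Sb₂S₃ dissolves, [Sb³⁺] = 2s and [S²⁻] = 3s.
Ksp = [Sb³⁺]^2[S²⁻]^3 = (2s)^2 · (3s)^3 = 108s^5
Ksp = 108 × (1.01×10⁻¹⁹)^5 = 1.14×10⁻⁹³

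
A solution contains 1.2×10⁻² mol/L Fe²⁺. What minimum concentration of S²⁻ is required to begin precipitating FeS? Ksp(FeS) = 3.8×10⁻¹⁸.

Precipitation of each salt begins when its ion product equals Ksp.
FeS(s) ⇌ Fe²⁺(aq) + S²⁻(aq)
Ksp = [Fe²⁺][S²⁻] = [S²⁻](1.2×10⁻²)
[S²⁻] = 3.8×10⁻¹⁸ / (1.2×10⁻²) = 3.2×10⁻¹⁶
[S²⁻] = 3.2×10⁻¹⁶ mol/L

3.2×10⁻¹⁶ M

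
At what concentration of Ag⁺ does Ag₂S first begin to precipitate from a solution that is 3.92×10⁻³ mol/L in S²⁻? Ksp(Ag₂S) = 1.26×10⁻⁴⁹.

5.67×10⁻²⁴ M

A salt starts to precipitate once the ion product Q reaches its Ksp.
Ag₂S(s) ⇌ 2 Ag⁺(aq) + S²⁻(aq)
Ksp = [Ag⁺]^2[S²⁻] = [Ag⁺]^2(3.92×10⁻³)
[Ag⁺]^2 = 1.26×10⁻⁴⁹ / (3.92×10⁻³) = 3.21×10⁻⁴⁷
[Ag⁺] = 5.67×10⁻²⁴ mol/L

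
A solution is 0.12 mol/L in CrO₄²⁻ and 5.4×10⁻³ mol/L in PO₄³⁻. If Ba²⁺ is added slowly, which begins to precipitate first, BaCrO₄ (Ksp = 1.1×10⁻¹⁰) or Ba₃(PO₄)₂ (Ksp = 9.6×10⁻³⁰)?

BaCrO₄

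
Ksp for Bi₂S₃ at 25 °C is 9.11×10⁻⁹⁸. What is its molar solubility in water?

Bi₂S₃(s) ⇌ 2 Bi³⁺(aq) + 3 S²⁻(aq)
Call the molar solubility s, so that [Bi³⁺] = 2s and [S²⁻] = 3s.
Ksp = [Bi³⁺]^2[S²⁻]^3 = (2s)^2 · (3s)^3 = 108s^5
108s^5 = 9.11×10⁻⁹⁸  ⇒  s^5 = 8.44×10⁻¹⁰⁰
s = (8.44×10⁻¹⁰⁰)^(1/5) = 1.53×10⁻²⁰ mol/L

1.53×10⁻²⁰ M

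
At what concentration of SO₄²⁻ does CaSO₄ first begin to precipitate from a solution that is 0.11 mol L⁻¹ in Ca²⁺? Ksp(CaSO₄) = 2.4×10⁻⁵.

The threshold for precipitation is Q = Ksp.
CaSO₄(s) ⇌ Ca²⁺(aq) + SO₄²⁻(aq)
Ksp = [Ca²⁺][SO₄²⁻] = [SO₄²⁻](0.11)
[SO₄²⁻] = 2.4×10⁻⁵ / (0.11) = 2.2×10⁻⁴
[SO₄²⁻] = 2.2×10⁻⁴ mol L⁻¹

2.2×10⁻⁴ M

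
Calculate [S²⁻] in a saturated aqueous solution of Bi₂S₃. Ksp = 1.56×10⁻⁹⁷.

5.12×10⁻²⁰ M

Bi₂S₃(s) ⇌ 2 Bi³⁺(aq) + 3 S²⁻(aq)
If s mol/L of Bi₂S₃ dissolves, [Bi³⁺] = 2s and [S²⁻] = 3s.
Ksp = [Bi³⁺]^2[S²⁻]^3 = (2s)^2 · (3s)^3 = 108s^5 = 1.56×10⁻⁹⁷
s = 1.71×10⁻²⁰ mol/L
[S²⁻] = 3s = 5.12×10⁻²⁰ mol/L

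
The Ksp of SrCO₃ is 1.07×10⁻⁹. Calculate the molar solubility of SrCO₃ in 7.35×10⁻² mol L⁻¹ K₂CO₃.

SrCO₃(s) ⇌ Sr²⁺(aq) + CO₃²⁻(aq)
CO₃²⁻ is already present at 7.35×10⁻² mol L⁻¹. If s mol/L of SrCO₃ dissolves, [Sr²⁺] = s while [CO₃²⁻] ≈ 7.35×10⁻² mol L⁻¹.
Ksp = [Sr²⁺][CO₃²⁻] = s(7.35×10⁻²)
s = 1.07×10⁻⁹ / (7.35×10⁻²) = 1.46×10⁻⁸
s = 1.46×10⁻⁸ mol L⁻¹

1.46×10⁻⁸ M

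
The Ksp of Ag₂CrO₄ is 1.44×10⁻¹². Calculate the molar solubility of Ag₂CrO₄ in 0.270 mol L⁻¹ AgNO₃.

1.98×10⁻¹¹ M

Ag₂CrO₄(s) ⇌ 2 Ag⁺(aq) + CrO₄²⁻(aq)
With Ag⁺ already at 0.270 mol L⁻¹ and s small, take [Ag⁺] ≈ 0.270 mol L⁻¹ and [CrO₄²⁻] = s.
Ksp = [Ag⁺]^2[CrO₄²⁻] = (0.270)^2s
s = 1.44×10⁻¹² / (0.270)^2 = 1.98×10⁻¹¹
s = 1.98×10⁻¹¹ mol L⁻¹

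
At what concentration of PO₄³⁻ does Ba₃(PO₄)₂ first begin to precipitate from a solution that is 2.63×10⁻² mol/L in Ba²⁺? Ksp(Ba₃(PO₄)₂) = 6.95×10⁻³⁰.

6.18×10⁻¹³ M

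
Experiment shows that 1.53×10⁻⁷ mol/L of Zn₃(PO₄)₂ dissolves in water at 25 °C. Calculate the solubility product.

Ksp = 9.05×10⁻³³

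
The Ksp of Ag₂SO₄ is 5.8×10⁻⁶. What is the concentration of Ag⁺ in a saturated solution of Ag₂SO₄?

2.3×10⁻² M

Ag₂SO₄(s) ⇌ 2 Ag⁺(aq) + SO₄²⁻(aq)
Let s be the molar solubility. Then [Ag⁺] = 2s and [SO₄²⁻] = s.
Ksp = [Ag⁺]^2[SO₄²⁻] = (2s)^2 · s = 4s^3 = 5.8×10⁻⁶
s = 1.1×10⁻² M
[Ag⁺] = 2s = 2.3×10⁻² M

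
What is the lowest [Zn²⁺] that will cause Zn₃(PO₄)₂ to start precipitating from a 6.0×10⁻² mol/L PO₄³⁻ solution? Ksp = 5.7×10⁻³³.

1.2×10⁻¹⁰ M

Each salt precipitates once Q = Ksp for that salt.
Zn₃(PO₄)₂(s) ⇌ 3 Zn²⁺(aq) + 2 PO₄³⁻(aq)
Ksp = [Zn²⁺]^3[PO₄³⁻]^2 = [Zn²⁺]^3(6.0×10⁻²)^2
[Zn²⁺]^3 = 5.7×10⁻³³ / (6.0×10⁻²)^2 = 1.6×10⁻³⁰
[Zn²⁺] = 1.2×10⁻¹⁰ mol/L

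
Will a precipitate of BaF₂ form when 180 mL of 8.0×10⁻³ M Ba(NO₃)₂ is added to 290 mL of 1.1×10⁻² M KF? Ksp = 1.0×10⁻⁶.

Total volume after mixing = 180 + 290 = 470 mL.
[Ba²⁺] = (8.0×10⁻³)(180)/470 = 3.1×10⁻³ M
[F⁻] = (1.1×10⁻²)(290)/470 = 6.8×10⁻³ M
Q = [Ba²⁺][F⁻]^2 = 1.4×10⁻⁷
Q < Ksp (1.4×10⁻⁷ vs 1.0×10⁻⁶); the solution remains unsaturated and no precipitate forms.

No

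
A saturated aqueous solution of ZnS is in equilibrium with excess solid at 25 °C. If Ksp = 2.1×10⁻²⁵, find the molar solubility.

4.6×10⁻¹³ M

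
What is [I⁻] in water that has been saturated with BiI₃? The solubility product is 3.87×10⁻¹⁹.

3.28×10⁻⁵ M

BiI₃(s) ⇌ Bi³⁺(aq) + 3 I⁻(aq)
Let s be the molar solubility. Then [Bi³⁺] = s and [I⁻] = 3s.
Ksp = [Bi³⁺][I⁻]^3 = s · (3s)^3 = 27s^4 = 3.87×10⁻¹⁹
s = 1.09×10⁻⁵ M
[I⁻] = 3s = 3.28×10⁻⁵ M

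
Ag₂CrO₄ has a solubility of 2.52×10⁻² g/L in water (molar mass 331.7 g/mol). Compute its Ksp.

Ksp = 1.75×10⁻¹²

Molar solubility s = (2.52×10⁻² g/L) / (331.7 g/mol) = 7.5972×10⁻⁵ mol/L
Ag₂CrO₄(s) ⇌ 2 Ag⁺(aq) + CrO₄²⁻(aq)
For each mole of Ag₂CrO₄ that dissolves per liter, [Ag⁺] = 2s and [CrO₄²⁻] = s; let s denote this solubility.
Ksp = [Ag⁺]^2[CrO₄²⁻] = (2s)^2 · s = 4s^3
Ksp = 4 × (7.5972×10⁻⁵)^3 = 1.75×10⁻¹²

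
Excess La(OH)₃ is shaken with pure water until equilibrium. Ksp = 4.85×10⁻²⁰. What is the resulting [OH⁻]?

1.95×10⁻⁵ M

La(OH)₃(s) ⇌ La³⁺(aq) + 3 OH⁻(aq)
If s mol/L of La(OH)₃ dissolves, [La³⁺] = s and [OH⁻] = 3s.
Ksp = [La³⁺][OH⁻]^3 = s · (3s)^3 = 27s^4 = 4.85×10⁻²⁰
s = 6.51×10⁻⁶ M
[OH⁻] = 3s = 1.95×10⁻⁵ M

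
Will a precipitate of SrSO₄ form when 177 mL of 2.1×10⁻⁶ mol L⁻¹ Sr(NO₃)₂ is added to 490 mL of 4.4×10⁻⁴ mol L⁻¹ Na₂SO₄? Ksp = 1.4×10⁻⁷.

No

Total volume after mixing = 177 + 490 = 667 mL.
[Sr²⁺] = (2.1×10⁻⁶)(177)/667 = 5.6×10⁻⁷ mol L⁻¹
[SO₄²⁻] = (4.4×10⁻⁴)(490)/667 = 3.2×10⁻⁴ mol L⁻¹
Q = [Sr²⁺][SO₄²⁻] = 1.8×10⁻¹⁰
Q = 1.8×10⁻¹⁰ < Ksp = 1.4×10⁻⁷, so the solution is unsaturated and no precipitate forms.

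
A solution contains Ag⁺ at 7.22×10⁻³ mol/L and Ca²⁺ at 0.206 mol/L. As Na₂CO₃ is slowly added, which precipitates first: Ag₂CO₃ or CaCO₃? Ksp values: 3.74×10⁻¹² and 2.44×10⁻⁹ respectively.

Precipitation of each salt begins when its ion product equals Ksp.
For Ag₂CO₃: [CO₃²⁻] = (Ksp/[Ag⁺]^2) = 7.17×10⁻⁸ mol/L
For CaCO₃: [CO₃²⁻] = (Ksp/[Ca²⁺]) = 1.18×10⁻⁸ mol/L
The smaller threshold [CO₃²⁻] is reached first, so CaCO₃ precipitates first.

CaCO₃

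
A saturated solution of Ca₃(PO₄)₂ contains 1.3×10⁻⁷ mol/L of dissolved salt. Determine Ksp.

Ksp = 4.0×10⁻³³

Ca₃(PO₄)₂(s) ⇌ 3 Ca²⁺(aq) + 2 PO₄³⁻(aq)
Let s be the molar solubility. Then [Ca²⁺] = 3s and [PO₄³⁻] = 2s.
Ksp = [Ca²⁺]^3[PO₄³⁻]^2 = (3s)^3 · (2s)^2 = 108s^5
Ksp = 108 × (1.3×10⁻⁷)^5 = 4.0×10⁻³³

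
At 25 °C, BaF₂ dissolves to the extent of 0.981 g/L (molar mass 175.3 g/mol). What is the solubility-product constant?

Molar solubility s = (0.981 g/L) / (175.3 g/mol) = 5.5961×10⁻³ mol/L
BaF₂(s) ⇌ Ba²⁺(aq) + 2 F⁻(aq)
For each mole of BaF₂ that dissolves per liter, [Ba²⁺] = s and [F⁻] = 2s; let s denote this solubility.
Ksp = [Ba²⁺][F⁻]^2 = s · (2s)^2 = 4s^3
Ksp = 4 × (5.5961×10⁻³)^3 = 7.01×10⁻⁷

Ksp = 7.01×10⁻⁷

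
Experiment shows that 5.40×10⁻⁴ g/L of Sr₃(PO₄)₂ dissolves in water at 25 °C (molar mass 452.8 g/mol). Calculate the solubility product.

Ksp = 2.61×10⁻²⁸

Molar solubility s = (5.40×10⁻⁴ g/L) / (452.8 g/mol) = 1.1926×10⁻⁶ mol/L
Sr₃(PO₄)₂(s) ⇌ 3 Sr²⁺(aq) + 2 PO₄³⁻(aq)
With molar solubility s: [Sr²⁺] = 3s, [PO₄³⁻] = 2s.
Ksp = [Sr²⁺]^3[PO₄³⁻]^2 = (3s)^3 · (2s)^2 = 108s^5
Ksp = 108 × (1.1926×10⁻⁶)^5 = 2.61×10⁻²⁸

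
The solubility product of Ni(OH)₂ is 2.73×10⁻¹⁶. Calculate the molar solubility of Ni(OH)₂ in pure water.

4.09×10⁻⁶ M

Ni(OH)₂(s) ⇌ Ni²⁺(aq) + 2 OH⁻(aq)
For each mole of Ni(OH)₂ that dissolves per liter, [Ni²⁺] = s and [OH⁻] = 2s; let s denote this solubility.
Ksp = [Ni²⁺][OH⁻]^2 = s · (2s)^2 = 4s^3
4s^3 = 2.73×10⁻¹⁶  ⇒  s^3 = 6.83×10⁻¹⁷
s = (6.83×10⁻¹⁷)^(1/3) = 4.09×10⁻⁶ mol/L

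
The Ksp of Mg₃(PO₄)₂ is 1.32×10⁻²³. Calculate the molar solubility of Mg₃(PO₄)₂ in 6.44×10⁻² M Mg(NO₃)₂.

1.11×10⁻¹⁰ M

Mg₃(PO₄)₂(s) ⇌ 3 Mg²⁺(aq) + 2 PO₄³⁻(aq)
Let s be the solubility of Mg₃(PO₄)₂ here. The common ion gives [Mg²⁺] ≈ 6.44×10⁻² M, and [PO₄³⁻] = 2s.
Ksp = [Mg²⁺]^3[PO₄³⁻]^2 = (6.44×10⁻²)^3(2s)^2
(2s)^2 = 1.32×10⁻²³ / (6.44×10⁻²)^3 = 4.94×10⁻²⁰
s = 1.11×10⁻¹⁰ M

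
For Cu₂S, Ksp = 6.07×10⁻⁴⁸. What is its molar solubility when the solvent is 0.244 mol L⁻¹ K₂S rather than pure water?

Cu₂S(s) ⇌ 2 Cu⁺(aq) + S²⁻(aq)
Let s be the solubility of Cu₂S here. The common ion gives [S²⁻] ≈ 0.244 mol L⁻¹, and [Cu⁺] = 2s.
Ksp = [Cu⁺]^2[S²⁻] = (2s)^2(0.244)
(2s)^2 = 6.07×10⁻⁴⁸ / (0.244) = 2.49×10⁻⁴⁷
s = 2.49×10⁻²⁴ mol L⁻¹

2.49×10⁻²⁴ M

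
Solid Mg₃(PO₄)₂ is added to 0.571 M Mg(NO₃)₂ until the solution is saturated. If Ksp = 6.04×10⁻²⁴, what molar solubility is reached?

Mg₃(PO₄)₂(s) ⇌ 3 Mg²⁺(aq) + 2 PO₄³⁻(aq)
Mg²⁺ is already present at 0.571 M. If s mol/L of Mg₃(PO₄)₂ dissolves, [PO₄³⁻] = 2s while [Mg²⁺] ≈ 0.571 M.
Ksp = [Mg²⁺]^3[PO₄³⁻]^2 = (0.571)^3(2s)^2
(2s)^2 = 6.04×10⁻²⁴ / (0.571)^3 = 3.24×10⁻²³
s = 2.85×10⁻¹² M

2.85×10⁻¹² M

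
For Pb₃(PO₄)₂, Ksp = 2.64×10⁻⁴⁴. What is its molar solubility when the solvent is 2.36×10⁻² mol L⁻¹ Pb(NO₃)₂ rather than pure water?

Pb₃(PO₄)₂(s) ⇌ 3 Pb²⁺(aq) + 2 PO₄³⁻(aq)
Pb²⁺ is already present at 2.36×10⁻² mol L⁻¹. If s mol/L of Pb₃(PO₄)₂ dissolves, [PO₄³⁻] = 2s while [Pb²⁺] ≈ 2.36×10⁻² mol L⁻¹.
Ksp = [Pb²⁺]^3[PO₄³⁻]^2 = (2.36×10⁻²)^3(2s)^2
(2s)^2 = 2.64×10⁻⁴⁴ / (2.36×10⁻²)^3 = 2.01×10⁻³⁹
s = 2.24×10⁻²⁰ mol L⁻¹

2.24×10⁻²⁰ M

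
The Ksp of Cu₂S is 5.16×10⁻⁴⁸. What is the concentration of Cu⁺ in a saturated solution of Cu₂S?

2.18×10⁻¹⁶ M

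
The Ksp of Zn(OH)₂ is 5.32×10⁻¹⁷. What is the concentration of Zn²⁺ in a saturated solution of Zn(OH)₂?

2.37×10⁻⁶ M

Zn(OH)₂(s) ⇌ Zn²⁺(aq) + 2 OH⁻(aq)
With molar solubility s: [Zn²⁺] = s, [OH⁻] = 2s.
Ksp = [Zn²⁺][OH⁻]^2 = s · (2s)^2 = 4s^3 = 5.32×10⁻¹⁷
s = 2.37×10⁻⁶ mol L⁻¹
[Zn²⁺] = s = 2.37×10⁻⁶ mol L⁻¹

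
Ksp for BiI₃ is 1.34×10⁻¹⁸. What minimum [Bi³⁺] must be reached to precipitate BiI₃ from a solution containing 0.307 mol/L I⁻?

4.63×10⁻¹⁷ M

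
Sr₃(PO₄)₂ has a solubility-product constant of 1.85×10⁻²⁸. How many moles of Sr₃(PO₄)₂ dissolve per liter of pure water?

Sr₃(PO₄)₂(s) ⇌ 3 Sr²⁺(aq) + 2 PO₄³⁻(aq)
With molar solubility s: [Sr²⁺] = 3s, [PO₄³⁻] = 2s.
Ksp = [Sr²⁺]^3[PO₄³⁻]^2 = (3s)^3 · (2s)^2 = 108s^5
108s^5 = 1.85×10⁻²⁸  ⇒  s^5 = 1.71×10⁻³⁰
s = (1.71×10⁻³⁰)^(1/5) = 1.11×10⁻⁶ mol/L

1.11×10⁻⁶ M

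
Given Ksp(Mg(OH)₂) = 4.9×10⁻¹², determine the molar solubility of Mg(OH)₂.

Mg(OH)₂(s) ⇌ Mg²⁺(aq) + 2 OH⁻(aq)
With molar solubility s: [Mg²⁺] = s, [OH⁻] = 2s.
Ksp = [Mg²⁺][OH⁻]^2 = s · (2s)^2 = 4s^3
4s^3 = 4.9×10⁻¹²  ⇒  s^3 = 1.2×10⁻¹²
s = (1.2×10⁻¹²)^(1/3) = 1.1×10⁻⁴ M

1.1×10⁻⁴ M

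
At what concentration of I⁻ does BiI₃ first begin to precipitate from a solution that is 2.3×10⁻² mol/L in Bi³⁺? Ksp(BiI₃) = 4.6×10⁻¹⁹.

2.7×10⁻⁶ M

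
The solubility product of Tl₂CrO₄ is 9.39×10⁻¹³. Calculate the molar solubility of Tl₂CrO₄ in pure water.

Tl₂CrO₄(s) ⇌ 2 Tl⁺(aq) + CrO₄²⁻(aq)
For each mole of Tl₂CrO₄ that dissolves per liter, [Tl⁺] = 2s and [CrO₄²⁻] = s; let s denote this solubility.
Ksp = [Tl⁺]^2[CrO₄²⁻] = (2s)^2 · s = 4s^3
4s^3 = 9.39×10⁻¹³  ⇒  s^3 = 2.35×10⁻¹³
s = (2.35×10⁻¹³)^(1/3) = 6.17×10⁻⁵ mol/L

6.17×10⁻⁵ M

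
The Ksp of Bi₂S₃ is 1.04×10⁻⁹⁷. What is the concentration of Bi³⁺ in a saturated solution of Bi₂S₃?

3.15×10⁻²⁰ M

Bi₂S₃(s) ⇌ 2 Bi³⁺(aq) + 3 S²⁻(aq)
For each mole of Bi₂S₃ that dissolves per liter, [Bi³⁺] = 2s and [S²⁻] = 3s; let s denote this solubility.
Ksp = [Bi³⁺]^2[S²⁻]^3 = (2s)^2 · (3s)^3 = 108s^5 = 1.04×10⁻⁹⁷
s = 1.57×10⁻²⁰ mol L⁻¹
[Bi³⁺] = 2s = 3.15×10⁻²⁰ mol L⁻¹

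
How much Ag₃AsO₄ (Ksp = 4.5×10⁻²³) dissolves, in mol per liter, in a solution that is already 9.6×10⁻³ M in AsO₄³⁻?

5.6×10⁻⁸ M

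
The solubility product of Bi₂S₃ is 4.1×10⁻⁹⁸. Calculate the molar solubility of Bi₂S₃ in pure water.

Bi₂S₃(s) ⇌ 2 Bi³⁺(aq) + 3 S²⁻(aq)
Let s be the molar solubility. Then [Bi³⁺] = 2s and [S²⁻] = 3s.
Ksp = [Bi³⁺]^2[S²⁻]^3 = (2s)^2 · (3s)^3 = 108s^5
108s^5 = 4.1×10⁻⁹⁸  ⇒  s^5 = 3.8×10⁻¹⁰⁰
s = 1.3×10⁻²⁰ mol L⁻¹

1.3×10⁻²⁰ M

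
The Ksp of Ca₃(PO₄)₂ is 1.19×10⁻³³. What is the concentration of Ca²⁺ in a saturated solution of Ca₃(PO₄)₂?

Ca₃(PO₄)₂(s) ⇌ 3 Ca²⁺(aq) + 2 PO₄³⁻(aq)
Let s be the molar solubility. Then [Ca²⁺] = 3s and [PO₄³⁻] = 2s.
Ksp = [Ca²⁺]^3[PO₄³⁻]^2 = (3s)^3 · (2s)^2 = 108s^5 = 1.19×10⁻³³
s = 1.02×10⁻⁷ mol/L
[Ca²⁺] = 3s = 3.06×10⁻⁷ mol/L

3.06×10⁻⁷ M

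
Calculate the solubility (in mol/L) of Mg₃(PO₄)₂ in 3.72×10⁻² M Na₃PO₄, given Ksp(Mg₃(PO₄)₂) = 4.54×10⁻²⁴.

Mg₃(PO₄)₂(s) ⇌ 3 Mg²⁺(aq) + 2 PO₄³⁻(aq)
With PO₄³⁻ already at 3.72×10⁻² M and s small, take [PO₄³⁻] ≈ 3.72×10⁻² M and [Mg²⁺] = 3s.
Ksp = [Mg²⁺]^3[PO₄³⁻]^2 = (3s)^3(3.72×10⁻²)^2
(3s)^3 = 4.54×10⁻²⁴ / (3.72×10⁻²)^2 = 3.28×10⁻²¹
s = 4.95×10⁻⁸ M

4.95×10⁻⁸ M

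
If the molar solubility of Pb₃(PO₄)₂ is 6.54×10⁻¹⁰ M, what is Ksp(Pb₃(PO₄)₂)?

Pb₃(PO₄)₂(s) ⇌ 3 Pb²⁺(aq) + 2 PO₄³⁻(aq)
If s mol/L of Pb₃(PO₄)₂ dissolves, [Pb²⁺] = 3s and [PO₄³⁻] = 2s.
Ksp = [Pb²⁺]^3[PO₄³⁻]^2 = (3s)^3 · (2s)^2 = 108s^5
Ksp = 108 × (6.54×10⁻¹⁰)^5 = 1.29×10⁻⁴⁴

Ksp = 1.29×10⁻⁴⁴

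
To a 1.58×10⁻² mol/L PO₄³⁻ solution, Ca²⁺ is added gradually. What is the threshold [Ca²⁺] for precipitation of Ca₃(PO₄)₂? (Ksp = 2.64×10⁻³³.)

The threshold for precipitation is Q = Ksp.
Ca₃(PO₄)₂(s) ⇌ 3 Ca²⁺(aq) + 2 PO₄³⁻(aq)
Ksp = [Ca²⁺]^3[PO₄³⁻]^2 = [Ca²⁺]^3(1.58×10⁻²)^2
[Ca²⁺]^3 = 2.64×10⁻³³ / (1.58×10⁻²)^2 = 1.06×10⁻²⁹
[Ca²⁺] = 2.19×10⁻¹⁰ mol/L

2.19×10⁻¹⁰ M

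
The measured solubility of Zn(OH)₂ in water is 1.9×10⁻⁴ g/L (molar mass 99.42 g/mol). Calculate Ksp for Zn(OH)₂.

Molar solubility s = (1.9×10⁻⁴ g/L) / (99.42 g/mol) = 1.911×10⁻⁶ mol/L
Zn(OH)₂(s) ⇌ Zn²⁺(aq) + 2 OH⁻(aq)
For each mole of Zn(OH)₂ that dissolves per liter, [Zn²⁺] = s and [OH⁻] = 2s; let s denote this solubility.
Ksp = [Zn²⁺][OH⁻]^2 = s · (2s)^2 = 4s^3
Ksp = 4 × (1.911×10⁻⁶)^3 = 2.8×10⁻¹⁷

Ksp = 2.8×10⁻¹⁷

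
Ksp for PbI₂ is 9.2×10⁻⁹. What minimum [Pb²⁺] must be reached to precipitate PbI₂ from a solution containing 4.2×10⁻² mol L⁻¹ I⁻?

5.2×10⁻⁶ M

Precipitation begins when Q = Ksp.
PbI₂(s) ⇌ Pb²⁺(aq) + 2 I⁻(aq)
Ksp = [Pb²⁺][I⁻]^2 = [Pb²⁺](4.2×10⁻²)^2
[Pb²⁺] = 9.2×10⁻⁹ / (4.2×10⁻²)^2 = 5.2×10⁻⁶
[Pb²⁺] = 5.2×10⁻⁶ mol L⁻¹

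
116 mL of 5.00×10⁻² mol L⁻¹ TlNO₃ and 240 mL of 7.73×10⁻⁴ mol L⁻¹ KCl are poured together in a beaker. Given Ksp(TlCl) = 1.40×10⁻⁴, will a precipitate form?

No

The combined volume is 356 mL.
[Tl⁺] = (5.00×10⁻²)(116)/356 = 1.63×10⁻² mol L⁻¹
[Cl⁻] = (7.73×10⁻⁴)(240)/356 = 5.21×10⁻⁴ mol L⁻¹
Q = [Tl⁺][Cl⁻] = 8.49×10⁻⁶
Q = 8.49×10⁻⁶ < Ksp = 1.40×10⁻⁴, so the solution is unsaturated and no precipitate forms.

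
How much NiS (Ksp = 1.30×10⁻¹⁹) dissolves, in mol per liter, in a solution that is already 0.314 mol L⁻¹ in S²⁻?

NiS(s) ⇌ Ni²⁺(aq) + S²⁻(aq)
Let s be the solubility of NiS here. The common ion gives [S²⁻] ≈ 0.314 mol L⁻¹, and [Ni²⁺] = s.
Ksp = [Ni²⁺][S²⁻] = s(0.314)
s = 1.30×10⁻¹⁹ / (0.314) = 4.14×10⁻¹⁹
s = 4.14×10⁻¹⁹ mol L⁻¹

4.14×10⁻¹⁹ M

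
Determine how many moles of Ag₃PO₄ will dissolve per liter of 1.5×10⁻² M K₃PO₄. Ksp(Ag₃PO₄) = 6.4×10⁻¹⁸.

2.5×10⁻⁶ M

Ag₃PO₄(s) ⇌ 3 Ag⁺(aq) + PO₄³⁻(aq)
Let s be the solubility of Ag₃PO₄ here. The common ion gives [PO₄³⁻] ≈ 1.5×10⁻² M, and [Ag⁺] = 3s.
Ksp = [Ag⁺]^3[PO₄³⁻] = (3s)^3(1.5×10⁻²)
(3s)^3 = 6.4×10⁻¹⁸ / (1.5×10⁻²) = 4.3×10⁻¹⁶
s = 2.5×10⁻⁶ M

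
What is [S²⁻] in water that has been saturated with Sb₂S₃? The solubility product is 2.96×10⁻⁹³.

3.67×10⁻¹⁹ M

Sb₂S₃(s) ⇌ 2 Sb³⁺(aq) + 3 S²⁻(aq)
For each mole of Sb₂S₃ that dissolves per liter, [Sb³⁺] = 2s and [S²⁻] = 3s; let s denote this solubility.
Ksp = [Sb³⁺]^2[S²⁻]^3 = (2s)^2 · (3s)^3 = 108s^5 = 2.96×10⁻⁹³
s = 1.22×10⁻¹⁹ M
[S²⁻] = 3s = 3.67×10⁻¹⁹ M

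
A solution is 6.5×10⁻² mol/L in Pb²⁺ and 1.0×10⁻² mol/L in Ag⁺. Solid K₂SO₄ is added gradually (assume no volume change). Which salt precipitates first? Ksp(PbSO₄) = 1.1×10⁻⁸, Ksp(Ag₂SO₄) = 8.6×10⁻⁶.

PbSO₄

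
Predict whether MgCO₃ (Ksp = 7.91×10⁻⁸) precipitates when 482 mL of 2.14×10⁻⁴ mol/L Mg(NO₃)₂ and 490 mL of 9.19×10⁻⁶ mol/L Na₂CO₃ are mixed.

No

After mixing, V = 482 mL + 490 mL = 972 mL.
[Mg²⁺] = (2.14×10⁻⁴)(482)/972 = 1.06×10⁻⁴ mol/L
[CO₃²⁻] = (9.19×10⁻⁶)(490)/972 = 4.63×10⁻⁶ mol/L
Q = [Mg²⁺][CO₃²⁻] = 4.92×10⁻¹⁰
Since Q (4.92×10⁻¹⁰) is less than Ksp (7.91×10⁻⁸), no MgCO₃ precipitates.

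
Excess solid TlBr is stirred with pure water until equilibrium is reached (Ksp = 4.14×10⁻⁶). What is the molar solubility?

2.03×10⁻³ M

TlBr(s) ⇌ Tl⁺(aq) + Br⁻(aq)
Let s be the molar solubility. Then [Tl⁺] = s and [Br⁻] = s.
Ksp = [Tl⁺][Br⁻] = s · s = s^2
s^2 = 4.14×10⁻⁶
Taking the 2nd root, s = 2.03×10⁻³ mol/L.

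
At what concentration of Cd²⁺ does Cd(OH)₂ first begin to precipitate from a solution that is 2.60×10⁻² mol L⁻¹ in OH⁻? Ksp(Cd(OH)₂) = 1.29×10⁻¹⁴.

1.91×10⁻¹¹ M

Precipitation begins when Q = Ksp.
Cd(OH)₂(s) ⇌ Cd²⁺(aq) + 2 OH⁻(aq)
Ksp = [Cd²⁺][OH⁻]^2 = [Cd²⁺](2.60×10⁻²)^2
[Cd²⁺] = 1.29×10⁻¹⁴ / (2.60×10⁻²)^2 = 1.91×10⁻¹¹
[Cd²⁺] = 1.91×10⁻¹¹ mol L⁻¹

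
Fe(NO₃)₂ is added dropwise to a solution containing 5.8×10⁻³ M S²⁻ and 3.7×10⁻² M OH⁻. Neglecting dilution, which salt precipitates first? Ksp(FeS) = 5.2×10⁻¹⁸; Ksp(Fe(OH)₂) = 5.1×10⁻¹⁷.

Each salt precipitates once Q = Ksp for that salt.
For FeS: [Fe²⁺] = (Ksp/[S²⁻]) = 9.0×10⁻¹⁶ M
For Fe(OH)₂: [Fe²⁺] = (Ksp/[OH⁻]^2) = 3.7×10⁻¹⁴ M
The smaller threshold [Fe²⁺] is reached first, so FeS precipitates first.

FeS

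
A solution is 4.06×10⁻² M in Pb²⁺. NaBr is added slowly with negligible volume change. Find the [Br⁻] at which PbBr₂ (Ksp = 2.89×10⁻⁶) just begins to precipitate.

Each salt precipitates once Q = Ksp for that salt.
PbBr₂(s) ⇌ Pb²⁺(aq) + 2 Br⁻(aq)
Ksp = [Pb²⁺][Br⁻]^2 = [Br⁻]^2(4.06×10⁻²)
[Br⁻]^2 = 2.89×10⁻⁶ / (4.06×10⁻²) = 7.12×10⁻⁵
[Br⁻] = 8.44×10⁻³ M

8.44×10⁻³ M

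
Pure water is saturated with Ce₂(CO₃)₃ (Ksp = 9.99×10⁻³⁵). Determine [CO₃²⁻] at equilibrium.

1.86×10⁻⁷ M

Ce₂(CO₃)₃(s) ⇌ 2 Ce³⁺(aq) + 3 CO₃²⁻(aq)
Call the molar solubility s, so that [Ce³⁺] = 2s and [CO₃²⁻] = 3s.
Ksp = [Ce³⁺]^2[CO₃²⁻]^3 = (2s)^2 · (3s)^3 = 108s^5 = 9.99×10⁻³⁵
s = 6.21×10⁻⁸ mol L⁻¹
[CO₃²⁻] = 3s = 1.86×10⁻⁷ mol L⁻¹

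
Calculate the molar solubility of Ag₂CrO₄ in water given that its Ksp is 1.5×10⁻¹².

7.2×10⁻⁵ M

Ag₂CrO₄(s) ⇌ 2 Ag⁺(aq) + CrO₄²⁻(aq)
For each mole of Ag₂CrO₄ that dissolves per liter, [Ag⁺] = 2s and [CrO₄²⁻] = s; let s denote this solubility.
Ksp = [Ag⁺]^2[CrO₄²⁻] = (2s)^2 · s = 4s^3
4s^3 = 1.5×10⁻¹²  ⇒  s^3 = 3.8×10⁻¹³
Taking the 3rd root, s = 7.2×10⁻⁵ mol/L.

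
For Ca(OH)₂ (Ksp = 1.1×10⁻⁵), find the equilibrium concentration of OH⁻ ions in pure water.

2.8×10⁻² M

Ca(OH)₂(s) ⇌ Ca²⁺(aq) + 2 OH⁻(aq)
Let s be the molar solubility. Then [Ca²⁺] = s and [OH⁻] = 2s.
Ksp = [Ca²⁺][OH⁻]^2 = s · (2s)^2 = 4s^3 = 1.1×10⁻⁵
s = 1.4×10⁻² M
[OH⁻] = 2s = 2.8×10⁻² M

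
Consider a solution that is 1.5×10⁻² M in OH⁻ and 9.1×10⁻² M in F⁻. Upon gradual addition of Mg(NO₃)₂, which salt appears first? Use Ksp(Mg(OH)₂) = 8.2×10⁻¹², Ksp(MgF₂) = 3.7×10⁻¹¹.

MgF₂

Precipitation of each salt begins when its ion product equals Ksp.
For Mg(OH)₂: [Mg²⁺] = (Ksp/[OH⁻]^2) = 3.6×10⁻⁸ M
For MgF₂: [Mg²⁺] = (Ksp/[F⁻]^2) = 4.5×10⁻⁹ M
MgF₂ requires the lower [Mg²⁺], so it precipitates first.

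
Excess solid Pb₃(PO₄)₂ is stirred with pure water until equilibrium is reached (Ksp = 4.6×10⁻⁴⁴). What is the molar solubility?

Pb₃(PO₄)₂(s) ⇌ 3 Pb²⁺(aq) + 2 PO₄³⁻(aq)
Call the molar solubility s, so that [Pb²⁺] = 3s and [PO₄³⁻] = 2s.
Ksp = [Pb²⁺]^3[PO₄³⁻]^2 = (3s)^3 · (2s)^2 = 108s^5
108s^5 = 4.6×10⁻⁴⁴  ⇒  s^5 = 4.3×10⁻⁴⁶
Taking the 5th root, s = 8.4×10⁻¹⁰ mol L⁻¹.

8.4×10⁻¹⁰ M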